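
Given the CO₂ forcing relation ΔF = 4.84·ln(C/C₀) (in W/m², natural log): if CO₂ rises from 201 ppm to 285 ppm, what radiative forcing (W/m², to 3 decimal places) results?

CO₂: 4.84 × ln(285/201) = 4.84 × ln(1.41791) = 4.84 × 0.34918 = 1.6900 W/m².

ΔF = 1.690 W/m²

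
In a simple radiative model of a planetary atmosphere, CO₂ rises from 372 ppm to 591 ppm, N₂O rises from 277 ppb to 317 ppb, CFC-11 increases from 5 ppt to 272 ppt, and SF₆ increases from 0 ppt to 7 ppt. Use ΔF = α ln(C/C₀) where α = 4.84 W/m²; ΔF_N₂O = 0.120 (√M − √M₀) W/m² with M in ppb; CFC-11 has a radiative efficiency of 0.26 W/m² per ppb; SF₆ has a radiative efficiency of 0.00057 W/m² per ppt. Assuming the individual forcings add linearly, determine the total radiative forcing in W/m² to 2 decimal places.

ΔF = 2.45 W/m²

CO₂: 4.84 × ln(591/372) = 4.84 × ln(1.58871) = 4.84 × 0.46292 = 2.2405 W/m².
N₂O: 0.120 × (√317 − √277) = 0.120 × (17.8045 − 16.6433) = 0.120 × 1.1612 = 0.1393 W/m².
CFC-11: Δ = 272 − 5 = 267 ppt = 0.267 ppb; ΔF = 0.26 × 0.267 = 0.0694 W/m².
SF₆: ΔF = 0.00057 × (7 − 0) = 0.00057 × 7 = 0.0040 W/m².
Total ΔF = 2.2405 + 0.1393 + 0.0694 + 0.0040 = 2.4532 W/m².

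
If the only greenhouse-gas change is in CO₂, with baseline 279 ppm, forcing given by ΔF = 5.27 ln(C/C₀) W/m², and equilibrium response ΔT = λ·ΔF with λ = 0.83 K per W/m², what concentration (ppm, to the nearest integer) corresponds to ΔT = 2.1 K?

C ≈ 451 ppm

Required forcing: ΔF = ΔT/λ = 2.1/0.83 = 2.5301 W/m².
Then ln(C/279) = ΔF/5.27 = 2.5301/5.27 = 0.48009.
So C = 279 × e^0.48009 = 279 × 1.61622 = 450.93 ppm.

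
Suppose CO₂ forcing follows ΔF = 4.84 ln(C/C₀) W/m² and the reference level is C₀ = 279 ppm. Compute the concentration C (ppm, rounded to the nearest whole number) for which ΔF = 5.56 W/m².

Set 4.84 ln(C/279) = 5.56, so ln(C/279) = 5.56/4.84 = 1.14876.
Then C/279 = e^1.14876 = 3.15428, giving C = 279 × 3.15428 = 880.04 ppm.

C ≈ 880 ppm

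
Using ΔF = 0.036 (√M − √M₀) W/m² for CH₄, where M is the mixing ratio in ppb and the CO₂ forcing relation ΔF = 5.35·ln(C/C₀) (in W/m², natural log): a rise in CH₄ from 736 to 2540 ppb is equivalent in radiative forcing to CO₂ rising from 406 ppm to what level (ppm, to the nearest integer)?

CH₄ forcing: 0.036 × (√2540 − √736) = 0.036 × (50.3984 − 27.1293) = 0.036 × 23.2691 = 0.83769 W/m².
Set 5.35 ln(C/406) = 0.83769: ln(C/406) = 0.83769/5.35 = 0.15658, so C = 406 × e^0.15658 = 406 × 1.16950 = 474.82 ppm.

C ≈ 475 ppm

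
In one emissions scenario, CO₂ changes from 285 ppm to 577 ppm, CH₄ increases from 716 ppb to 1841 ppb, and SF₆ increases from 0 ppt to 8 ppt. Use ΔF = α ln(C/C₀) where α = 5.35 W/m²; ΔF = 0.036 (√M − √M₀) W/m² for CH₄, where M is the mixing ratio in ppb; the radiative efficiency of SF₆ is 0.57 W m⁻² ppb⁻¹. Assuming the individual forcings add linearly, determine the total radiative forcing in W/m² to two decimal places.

ΔF = 4.36 W/m²

CO₂: 5.35 × ln(577/285) = 5.35 × ln(2.02456) = 5.35 × 0.70535 = 3.7736 W/m².
CH₄: 0.036 × (√1841 − √716) = 0.036 × (42.9069 − 26.7582) = 0.036 × 16.1487 = 0.5814 W/m².
SF₆: Δ = 8 − 0 = 8 ppt = 0.008 ppb; ΔF = 0.57 × 0.008 = 0.0046 W/m².
Total ΔF = 3.7736 + 0.5814 + 0.0046 = 4.3596 W/m².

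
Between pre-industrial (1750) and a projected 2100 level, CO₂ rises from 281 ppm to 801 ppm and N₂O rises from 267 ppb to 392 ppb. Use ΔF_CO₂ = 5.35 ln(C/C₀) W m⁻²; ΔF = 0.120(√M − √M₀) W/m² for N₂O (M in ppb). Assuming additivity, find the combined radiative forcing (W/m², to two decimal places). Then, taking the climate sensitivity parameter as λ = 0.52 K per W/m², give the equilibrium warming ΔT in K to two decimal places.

CO₂: 5.35 × ln(801/281) = 5.35 × ln(2.85053) = 5.35 × 1.04750 = 5.6041 W/m².
N₂O: 0.120 × (√392 − √267) = 0.120 × (19.7990 − 16.3401) = 0.120 × 3.4589 = 0.4151 W/m².
Total ΔF = 5.6041 + 0.4151 = 6.0192 W/m².
ΔT = λ ΔF = 0.52 × 6.02 = 3.1304 K.

ΔF = 6.02 W/m²; ΔT = 3.13 K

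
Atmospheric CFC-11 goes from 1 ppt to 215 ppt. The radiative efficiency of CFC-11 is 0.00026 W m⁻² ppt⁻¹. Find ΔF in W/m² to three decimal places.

CFC-11: ΔF = 0.00026 × (215 − 1) = 0.00026 × 214 = 0.0556 W/m².

ΔF = 0.056 W/m²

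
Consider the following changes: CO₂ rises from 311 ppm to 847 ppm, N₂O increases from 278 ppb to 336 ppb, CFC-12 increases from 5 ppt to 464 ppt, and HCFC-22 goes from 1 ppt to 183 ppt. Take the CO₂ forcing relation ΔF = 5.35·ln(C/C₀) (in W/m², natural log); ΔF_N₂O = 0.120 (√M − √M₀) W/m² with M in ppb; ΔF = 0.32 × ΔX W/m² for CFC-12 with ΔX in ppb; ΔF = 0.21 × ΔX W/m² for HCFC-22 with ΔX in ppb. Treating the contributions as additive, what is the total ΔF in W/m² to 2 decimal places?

ΔF = 5.74 W/m²

CO₂: 5.35 × ln(847/311) = 5.35 × ln(2.72347) = 5.35 × 1.00191 = 5.3602 W/m².
N₂O: 0.120 × (√336 − √278) = 0.120 × (18.3303 − 16.6733) = 0.120 × 1.6570 = 0.1988 W/m².
CFC-12: Δ = 464 − 5 = 459 ppt = 0.459 ppb; ΔF = 0.32 × 0.459 = 0.1469 W/m².
HCFC-22: Δ = 183 − 1 = 182 ppt = 0.182 ppb; ΔF = 0.21 × 0.182 = 0.0382 W/m².
Total ΔF = 5.3602 + 0.1988 + 0.1469 + 0.0382 = 5.7441 W/m².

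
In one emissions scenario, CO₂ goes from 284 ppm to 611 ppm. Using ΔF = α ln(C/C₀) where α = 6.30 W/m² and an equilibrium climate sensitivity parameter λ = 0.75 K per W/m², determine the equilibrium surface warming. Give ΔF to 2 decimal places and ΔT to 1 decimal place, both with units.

CO₂: 6.30 × ln(611/284) = 6.30 × ln(2.15141) = 6.30 × 0.76612 = 4.8266 W/m².
ΔT = λ ΔF = 0.75 × 4.83 = 3.6225 K.

ΔF = 4.83 W/m²; ΔT = 3.6 K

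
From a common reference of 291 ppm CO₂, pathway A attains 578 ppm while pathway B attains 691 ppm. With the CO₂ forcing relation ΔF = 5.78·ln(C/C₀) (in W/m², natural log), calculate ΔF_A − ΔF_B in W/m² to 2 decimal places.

ΔF_A − ΔF_B = -1.03 W/m²

ΔF_A = 5.78 ln(578/291) = 5.78 × 0.68625 = 3.9665 W/m².
ΔF_B = 5.78 ln(691/291) = 5.78 × 0.86482 = 4.9987 W/m².
Difference: 3.9665 − 4.9987 = -1.0322 W/m².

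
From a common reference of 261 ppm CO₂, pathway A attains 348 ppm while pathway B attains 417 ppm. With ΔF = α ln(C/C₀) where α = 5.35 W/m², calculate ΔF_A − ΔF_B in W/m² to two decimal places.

ΔF_A = 5.35 ln(348/261) = 5.35 × 0.28768 = 1.5391 W/m².
ΔF_B = 5.35 ln(417/261) = 5.35 × 0.46857 = 2.5068 W/m².
Difference: 1.5391 − 2.5068 = -0.9677 W/m².

ΔF_A − ΔF_B = -0.97 W/m²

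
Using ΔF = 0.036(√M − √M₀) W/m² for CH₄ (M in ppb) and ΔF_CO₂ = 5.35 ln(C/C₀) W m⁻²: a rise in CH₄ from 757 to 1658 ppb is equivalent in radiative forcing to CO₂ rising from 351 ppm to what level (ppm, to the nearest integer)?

C ≈ 384 ppm

CH₄ forcing: 0.036 × (√1658 − √757) = 0.036 × (40.7185 − 27.5136) = 0.036 × 13.2049 = 0.47538 W/m².
Set 5.35 ln(C/351) = 0.47538: ln(C/351) = 0.47538/5.35 = 0.08886, so C = 351 × e^0.08886 = 351 × 1.09293 = 383.62 ppm.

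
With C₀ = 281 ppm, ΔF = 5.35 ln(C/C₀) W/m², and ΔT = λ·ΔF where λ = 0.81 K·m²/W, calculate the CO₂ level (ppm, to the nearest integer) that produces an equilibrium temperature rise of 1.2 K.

Required forcing: ΔF = ΔT/λ = 1.2/0.81 = 1.4815 W/m².
Then ln(C/281) = ΔF/5.35 = 1.4815/5.35 = 0.27692.
So C = 281 × e^0.27692 = 281 × 1.31906 = 370.66 ppm.

C ≈ 371 ppm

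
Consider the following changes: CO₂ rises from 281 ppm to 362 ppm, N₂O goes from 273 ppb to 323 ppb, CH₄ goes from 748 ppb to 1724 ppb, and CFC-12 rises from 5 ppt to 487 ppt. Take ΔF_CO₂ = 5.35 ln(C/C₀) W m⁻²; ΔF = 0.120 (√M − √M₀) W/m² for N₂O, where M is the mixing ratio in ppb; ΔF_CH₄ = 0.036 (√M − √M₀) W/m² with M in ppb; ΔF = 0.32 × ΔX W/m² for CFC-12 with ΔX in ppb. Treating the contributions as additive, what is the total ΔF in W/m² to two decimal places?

CO₂: 5.35 × ln(362/281) = 5.35 × ln(1.28826) = 5.35 × 0.25329 = 1.3551 W/m².
N₂O: 0.120 × (√323 − √273) = 0.120 × (17.9722 − 16.5227) = 0.120 × 1.4495 = 0.1739 W/m².
CH₄: 0.036 × (√1724 − √748) = 0.036 × (41.5211 − 27.3496) = 0.036 × 14.1715 = 0.5102 W/m².
CFC-12: Δ = 487 − 5 = 482 ppt = 0.482 ppb; ΔF = 0.32 × 0.482 = 0.1542 W/m².
Total ΔF = 1.3551 + 0.1739 + 0.5102 + 0.1542 = 2.1934 W/m².

ΔF = 2.19 W/m²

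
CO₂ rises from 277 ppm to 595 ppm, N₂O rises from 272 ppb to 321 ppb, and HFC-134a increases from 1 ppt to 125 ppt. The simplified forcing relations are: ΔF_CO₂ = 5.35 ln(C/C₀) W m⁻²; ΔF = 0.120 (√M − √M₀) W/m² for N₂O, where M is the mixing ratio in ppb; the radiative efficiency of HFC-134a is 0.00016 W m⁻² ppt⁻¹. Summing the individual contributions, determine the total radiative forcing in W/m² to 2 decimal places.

ΔF = 4.28 W/m²

CO₂: 5.35 × ln(595/277) = 5.35 × ln(2.14801) = 5.35 × 0.76454 = 4.0903 W/m².
N₂O: 0.120 × (√321 − √272) = 0.120 × (17.9165 − 16.4924) = 0.120 × 1.4241 = 0.1709 W/m².
HFC-134a: ΔF = 0.00016 × (125 − 1) = 0.00016 × 124 = 0.0198 W/m².
Total ΔF = 4.0903 + 0.1709 + 0.0198 = 4.2810 W/m².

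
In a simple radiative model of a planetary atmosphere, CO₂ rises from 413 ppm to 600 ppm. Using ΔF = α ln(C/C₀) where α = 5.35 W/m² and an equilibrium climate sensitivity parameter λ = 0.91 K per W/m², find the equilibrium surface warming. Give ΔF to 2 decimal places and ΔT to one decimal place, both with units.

ΔF = 2.00 W/m²; ΔT = 1.8 K

CO₂: 5.35 × ln(600/413) = 5.35 × ln(1.45278) = 5.35 × 0.37348 = 1.9981 W/m².
ΔT = λ ΔF = 0.91 × 2.00 = 1.8200 K.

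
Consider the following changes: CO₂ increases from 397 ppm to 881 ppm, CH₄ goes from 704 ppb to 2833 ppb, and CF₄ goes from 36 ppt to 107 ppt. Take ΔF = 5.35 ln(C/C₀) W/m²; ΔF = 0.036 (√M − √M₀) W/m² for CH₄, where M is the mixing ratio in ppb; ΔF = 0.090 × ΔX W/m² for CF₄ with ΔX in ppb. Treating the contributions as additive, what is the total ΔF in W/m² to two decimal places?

ΔF = 5.23 W/m²

CO₂: 5.35 × ln(881/397) = 5.35 × ln(2.21914) = 5.35 × 0.79712 = 4.2646 W/m².
CH₄: 0.036 × (√2833 − √704) = 0.036 × (53.2259 − 26.5330) = 0.036 × 26.6929 = 0.9609 W/m².
CF₄: Δ = 107 − 36 = 71 ppt = 0.071 ppb; ΔF = 0.090 × 0.071 = 0.0064 W/m².
Total ΔF = 4.2646 + 0.9609 + 0.0064 = 5.2319 W/m².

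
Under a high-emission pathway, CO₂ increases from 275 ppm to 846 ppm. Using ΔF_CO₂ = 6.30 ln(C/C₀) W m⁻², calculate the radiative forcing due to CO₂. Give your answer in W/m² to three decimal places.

ΔF = 7.080 W/m²

CO₂: 6.30 × ln(846/275) = 6.30 × ln(3.07636) = 6.30 × 1.12375 = 7.0796 W/m².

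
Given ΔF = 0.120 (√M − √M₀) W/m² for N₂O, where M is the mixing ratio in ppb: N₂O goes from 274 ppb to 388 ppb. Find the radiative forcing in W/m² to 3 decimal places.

N₂O: 0.120 × (√388 − √274) = 0.120 × (19.6977 − 16.5529) = 0.120 × 3.1448 = 0.3774 W/m².

ΔF = 0.377 W/m²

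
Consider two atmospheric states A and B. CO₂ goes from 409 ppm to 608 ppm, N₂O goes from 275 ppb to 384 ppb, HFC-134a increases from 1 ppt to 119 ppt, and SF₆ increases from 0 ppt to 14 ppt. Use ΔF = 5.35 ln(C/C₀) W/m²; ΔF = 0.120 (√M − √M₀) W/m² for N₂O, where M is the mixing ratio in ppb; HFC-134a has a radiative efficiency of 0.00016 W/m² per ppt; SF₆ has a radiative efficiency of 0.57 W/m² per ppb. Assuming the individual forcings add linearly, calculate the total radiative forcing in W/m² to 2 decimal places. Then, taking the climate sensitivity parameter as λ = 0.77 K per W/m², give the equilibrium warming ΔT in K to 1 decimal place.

CO₂: 5.35 × ln(608/409) = 5.35 × ln(1.48655) = 5.35 × 0.39646 = 2.1211 W/m².
N₂O: 0.120 × (√384 − √275) = 0.120 × (19.5959 − 16.5831) = 0.120 × 3.0128 = 0.3615 W/m².
HFC-134a: ΔF = 0.00016 × (119 − 1) = 0.00016 × 118 = 0.0189 W/m².
SF₆: Δ = 14 − 0 = 14 ppt = 0.014 ppb; ΔF = 0.57 × 0.014 = 0.0080 W/m².
Total ΔF = 2.1211 + 0.3615 + 0.0189 + 0.0080 = 2.5095 W/m².
ΔT = λ ΔF = 0.77 × 2.51 = 1.9327 K.

ΔF = 2.51 W/m²; ΔT = 1.9 K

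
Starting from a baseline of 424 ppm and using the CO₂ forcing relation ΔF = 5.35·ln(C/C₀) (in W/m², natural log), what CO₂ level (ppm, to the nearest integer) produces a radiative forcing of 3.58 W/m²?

C ≈ 828 ppm

Set 5.35 ln(C/424) = 3.58, so ln(C/424) = 3.58/5.35 = 0.66916.
Then C/424 = e^0.66916 = 1.95260, giving C = 424 × 1.95260 = 827.90 ppm.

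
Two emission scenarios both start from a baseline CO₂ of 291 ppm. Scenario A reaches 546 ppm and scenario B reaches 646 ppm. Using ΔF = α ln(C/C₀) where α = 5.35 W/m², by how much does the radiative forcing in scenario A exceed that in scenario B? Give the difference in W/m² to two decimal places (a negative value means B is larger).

ΔF_A − ΔF_B = -0.90 W/m²

ΔF_A = 5.35 ln(546/291) = 5.35 × 0.62930 = 3.3668 W/m².
ΔF_B = 5.35 ln(646/291) = 5.35 × 0.79748 = 4.2665 W/m².
Difference: 3.3668 − 4.2665 = -0.8997 W/m².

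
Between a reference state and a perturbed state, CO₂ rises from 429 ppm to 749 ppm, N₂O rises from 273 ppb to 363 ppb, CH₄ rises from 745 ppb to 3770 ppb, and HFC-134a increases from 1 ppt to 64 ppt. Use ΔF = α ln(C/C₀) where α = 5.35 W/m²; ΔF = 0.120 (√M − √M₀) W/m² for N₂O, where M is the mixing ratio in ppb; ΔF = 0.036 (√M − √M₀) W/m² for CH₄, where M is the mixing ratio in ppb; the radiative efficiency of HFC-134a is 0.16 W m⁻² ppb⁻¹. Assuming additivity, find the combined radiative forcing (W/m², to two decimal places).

CO₂: 5.35 × ln(749/429) = 5.35 × ln(1.74592) = 5.35 × 0.55728 = 2.9814 W/m².
N₂O: 0.120 × (√363 − √273) = 0.120 × (19.0526 − 16.5227) = 0.120 × 2.5299 = 0.3036 W/m².
CH₄: 0.036 × (√3770 − √745) = 0.036 × (61.4003 − 27.2947) = 0.036 × 34.1056 = 1.2278 W/m².
HFC-134a: Δ = 64 − 1 = 63 ppt = 0.063 ppb; ΔF = 0.16 × 0.063 = 0.0101 W/m².
Total ΔF = 2.9814 + 0.3036 + 1.2278 + 0.0101 = 4.5229 W/m².

ΔF = 4.52 W/m²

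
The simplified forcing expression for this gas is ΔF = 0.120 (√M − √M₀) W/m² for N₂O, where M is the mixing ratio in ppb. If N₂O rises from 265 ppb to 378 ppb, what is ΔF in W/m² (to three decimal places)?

ΔF = 0.380 W/m²

N₂O: 0.120 × (√378 − √265) = 0.120 × (19.4422 − 16.2788) = 0.120 × 3.1634 = 0.3796 W/m².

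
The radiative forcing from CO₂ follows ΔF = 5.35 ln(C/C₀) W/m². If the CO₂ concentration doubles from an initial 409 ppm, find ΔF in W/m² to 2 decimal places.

Because the forcing depends only on the ratio C/C₀, the initial concentration does not enter.
ΔF = 5.35 × ln(2) = 5.35 × 0.69315 = 3.7084 W/m².

ΔF = 3.71 W/m²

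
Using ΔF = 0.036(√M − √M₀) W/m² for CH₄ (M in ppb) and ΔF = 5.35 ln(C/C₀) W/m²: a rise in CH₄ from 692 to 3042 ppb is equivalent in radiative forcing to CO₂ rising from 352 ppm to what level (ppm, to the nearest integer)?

CH₄ forcing: 0.036 × (√3042 − √692) = 0.036 × (55.1543 − 26.3059) = 0.036 × 28.8484 = 1.03854 W/m².
Set 5.35 ln(C/352) = 1.03854: ln(C/352) = 1.03854/5.35 = 0.19412, so C = 352 × e^0.19412 = 352 × 1.21424 = 427.41 ppm.

C ≈ 427 ppm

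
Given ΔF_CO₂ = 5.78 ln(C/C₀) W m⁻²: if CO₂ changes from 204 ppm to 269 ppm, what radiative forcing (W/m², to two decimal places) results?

CO₂ absorption bands are partially saturated, so forcing scales with the logarithm of the concentration ratio.
CO₂: 5.78 × ln(269/204) = 5.78 × ln(1.31863) = 5.78 × 0.27659 = 1.5987 W/m².

ΔF = 1.60 W/m²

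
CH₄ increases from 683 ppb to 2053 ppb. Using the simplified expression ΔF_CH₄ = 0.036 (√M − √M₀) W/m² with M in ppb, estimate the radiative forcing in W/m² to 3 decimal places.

CH₄: 0.036 × (√2053 − √683) = 0.036 × (45.3100 − 26.1343) = 0.036 × 19.1757 = 0.6903 W/m².

ΔF = 0.690 W/m²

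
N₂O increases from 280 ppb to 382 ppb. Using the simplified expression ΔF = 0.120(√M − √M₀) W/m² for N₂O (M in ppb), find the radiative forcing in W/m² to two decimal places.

N₂O: 0.120 × (√382 − √280) = 0.120 × (19.5448 − 16.7332) = 0.120 × 2.8116 = 0.3374 W/m².

ΔF = 0.34 W/m²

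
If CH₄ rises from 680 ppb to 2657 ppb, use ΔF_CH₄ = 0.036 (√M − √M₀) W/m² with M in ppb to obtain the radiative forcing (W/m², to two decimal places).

ΔF = 0.92 W/m²

CH₄: 0.036 × (√2657 − √680) = 0.036 × (51.5461 − 26.0768) = 0.036 × 25.4693 = 0.9169 W/m².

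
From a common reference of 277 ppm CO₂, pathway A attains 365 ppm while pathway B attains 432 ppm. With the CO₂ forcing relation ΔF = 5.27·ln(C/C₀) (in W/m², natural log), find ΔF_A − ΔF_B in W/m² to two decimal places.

ΔF_A = 5.27 ln(365/277) = 5.27 × 0.27588 = 1.4539 W/m².
ΔF_B = 5.27 ln(432/277) = 5.27 × 0.44441 = 2.3420 W/m².
Difference: 1.4539 − 2.3420 = -0.8881 W/m².

ΔF_A − ΔF_B = -0.89 W/m²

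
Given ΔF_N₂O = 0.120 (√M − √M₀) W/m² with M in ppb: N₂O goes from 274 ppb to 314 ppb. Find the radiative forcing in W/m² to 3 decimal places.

N₂O: 0.120 × (√314 − √274) = 0.120 × (17.7200 − 16.5529) = 0.120 × 1.1671 = 0.1401 W/m².

ΔF = 0.140 W/m²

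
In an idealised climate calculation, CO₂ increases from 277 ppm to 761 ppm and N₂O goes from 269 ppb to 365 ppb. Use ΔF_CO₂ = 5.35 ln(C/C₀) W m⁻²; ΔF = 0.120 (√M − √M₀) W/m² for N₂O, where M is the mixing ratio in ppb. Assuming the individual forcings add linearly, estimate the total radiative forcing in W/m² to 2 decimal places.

CO₂: 5.35 × ln(761/277) = 5.35 × ln(2.74729) = 5.35 × 1.01061 = 5.4068 W/m².
N₂O: 0.120 × (√365 − √269) = 0.120 × (19.1050 − 16.4012) = 0.120 × 2.7038 = 0.3245 W/m².
Total ΔF = 5.4068 + 0.3245 = 5.7313 W/m².

ΔF = 5.73 W/m²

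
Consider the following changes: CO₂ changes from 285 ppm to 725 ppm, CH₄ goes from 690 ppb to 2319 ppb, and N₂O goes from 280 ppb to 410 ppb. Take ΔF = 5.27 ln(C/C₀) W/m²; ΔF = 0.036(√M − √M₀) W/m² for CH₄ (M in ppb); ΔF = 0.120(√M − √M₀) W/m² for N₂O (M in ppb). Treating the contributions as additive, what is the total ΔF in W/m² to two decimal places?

ΔF = 6.13 W/m²

CO₂: 5.27 × ln(725/285) = 5.27 × ln(2.54386) = 5.27 × 0.93368 = 4.9205 W/m².
CH₄: 0.036 × (√2319 − √690) = 0.036 × (48.1560 − 26.2679) = 0.036 × 21.8881 = 0.7880 W/m².
N₂O: 0.120 × (√410 − √280) = 0.120 × (20.2485 − 16.7332) = 0.120 × 3.5153 = 0.4218 W/m².
Total ΔF = 4.9205 + 0.7880 + 0.4218 = 6.1303 W/m².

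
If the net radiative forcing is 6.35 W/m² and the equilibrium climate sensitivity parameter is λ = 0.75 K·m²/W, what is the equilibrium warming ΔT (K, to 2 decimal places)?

ΔT = 4.76 K

ΔT = λ ΔF = 0.75 × 6.35 = 4.7625 K.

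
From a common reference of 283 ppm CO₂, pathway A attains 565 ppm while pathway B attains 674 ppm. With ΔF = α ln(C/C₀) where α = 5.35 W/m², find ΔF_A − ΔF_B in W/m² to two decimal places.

ΔF_A = 5.35 ln(565/283) = 5.35 × 0.69138 = 3.6989 W/m².
ΔF_B = 5.35 ln(674/283) = 5.35 × 0.86778 = 4.6426 W/m².
Difference: 3.6989 − 4.6426 = -0.9437 W/m².

ΔF_A − ΔF_B = -0.94 W/m²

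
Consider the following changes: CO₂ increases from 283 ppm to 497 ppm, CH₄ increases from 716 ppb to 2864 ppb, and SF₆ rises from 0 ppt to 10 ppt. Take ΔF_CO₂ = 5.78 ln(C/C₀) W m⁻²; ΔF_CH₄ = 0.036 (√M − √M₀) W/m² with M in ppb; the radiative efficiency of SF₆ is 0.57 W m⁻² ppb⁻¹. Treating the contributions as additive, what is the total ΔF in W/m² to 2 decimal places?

ΔF = 4.22 W/m²

CO₂: 5.78 × ln(497/283) = 5.78 × ln(1.75618) = 5.78 × 0.56314 = 3.2549 W/m².
CH₄: 0.036 × (√2864 − √716) = 0.036 × (53.5164 − 26.7582) = 0.036 × 26.7582 = 0.9633 W/m².
SF₆: Δ = 10 − 0 = 10 ppt = 0.010 ppb; ΔF = 0.57 × 0.010 = 0.0057 W/m².
Total ΔF = 3.2549 + 0.9633 + 0.0057 = 4.2239 W/m².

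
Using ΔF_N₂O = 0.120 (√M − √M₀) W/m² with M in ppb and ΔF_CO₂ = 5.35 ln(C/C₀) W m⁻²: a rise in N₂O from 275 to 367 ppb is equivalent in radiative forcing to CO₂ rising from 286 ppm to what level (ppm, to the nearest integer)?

C ≈ 303 ppm

N₂O forcing: 0.120 × (√367 − √275) = 0.120 × (19.1572 − 16.5831) = 0.120 × 2.5741 = 0.30889 W/m².
Set 5.35 ln(C/286) = 0.30889: ln(C/286) = 0.30889/5.35 = 0.05774, so C = 286 × e^0.05774 = 286 × 1.05944 = 303.00 ppm.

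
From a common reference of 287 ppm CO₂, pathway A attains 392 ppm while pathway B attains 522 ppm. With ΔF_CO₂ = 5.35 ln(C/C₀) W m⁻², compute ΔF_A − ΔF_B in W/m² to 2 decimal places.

ΔF_A = 5.35 ln(392/287) = 5.35 × 0.31178 = 1.6680 W/m².
ΔF_B = 5.35 ln(522/287) = 5.35 × 0.59819 = 3.2003 W/m².
Difference: 1.6680 − 3.2003 = -1.5323 W/m².

ΔF_A − ΔF_B = -1.53 W/m²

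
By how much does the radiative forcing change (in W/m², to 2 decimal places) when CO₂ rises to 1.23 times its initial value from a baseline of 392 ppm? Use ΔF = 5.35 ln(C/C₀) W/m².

ΔF = 5.35 × ln(1.23) = 5.35 × 0.20701 = 1.1075 W/m².

ΔF = 1.11 W/m²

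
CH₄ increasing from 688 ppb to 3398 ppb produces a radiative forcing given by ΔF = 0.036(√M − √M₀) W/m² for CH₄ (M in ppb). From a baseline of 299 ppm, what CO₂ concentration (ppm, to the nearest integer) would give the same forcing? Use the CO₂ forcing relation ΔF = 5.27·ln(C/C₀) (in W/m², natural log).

C ≈ 372 ppm

CH₄ forcing: 0.036 × (√3398 − √688) = 0.036 × (58.2924 − 26.2298) = 0.036 × 32.0626 = 1.15425 W/m².
Set 5.27 ln(C/299) = 1.15425: ln(C/299) = 1.15425/5.27 = 0.21902, so C = 299 × e^0.21902 = 299 × 1.24486 = 372.21 ppm.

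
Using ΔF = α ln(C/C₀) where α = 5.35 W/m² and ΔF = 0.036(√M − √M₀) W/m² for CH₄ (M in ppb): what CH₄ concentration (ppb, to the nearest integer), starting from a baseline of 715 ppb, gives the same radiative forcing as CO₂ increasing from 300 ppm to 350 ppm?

M ≈ 2465 ppb

CO₂ forcing: 5.35 × ln(350/300) = 5.35 × 0.154151 = 0.82471 W/m².
Set 0.036(√M − √715) = 0.82471: √M = 0.82471/0.036 + √715 = 22.9086 + 26.7395 = 49.6481.
M = (49.6481)² = 2464.93 ppb.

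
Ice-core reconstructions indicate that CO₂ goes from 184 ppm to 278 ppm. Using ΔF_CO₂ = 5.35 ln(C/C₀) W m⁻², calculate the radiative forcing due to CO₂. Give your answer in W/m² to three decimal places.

CO₂: 5.35 × ln(278/184) = 5.35 × ln(1.51087) = 5.35 × 0.41269 = 2.2079 W/m².

ΔF = 2.208 W/m²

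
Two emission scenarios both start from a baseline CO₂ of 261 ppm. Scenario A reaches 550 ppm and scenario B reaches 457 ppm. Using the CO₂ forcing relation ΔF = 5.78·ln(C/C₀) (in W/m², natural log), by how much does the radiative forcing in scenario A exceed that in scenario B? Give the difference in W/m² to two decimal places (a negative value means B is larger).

ΔF_A = 5.78 ln(550/261) = 5.78 × 0.74540 = 4.3084 W/m².
ΔF_B = 5.78 ln(457/261) = 5.78 × 0.56016 = 3.2377 W/m².
Difference: 4.3084 − 3.2377 = 1.0707 W/m².

ΔF_A − ΔF_B = 1.07 W/m²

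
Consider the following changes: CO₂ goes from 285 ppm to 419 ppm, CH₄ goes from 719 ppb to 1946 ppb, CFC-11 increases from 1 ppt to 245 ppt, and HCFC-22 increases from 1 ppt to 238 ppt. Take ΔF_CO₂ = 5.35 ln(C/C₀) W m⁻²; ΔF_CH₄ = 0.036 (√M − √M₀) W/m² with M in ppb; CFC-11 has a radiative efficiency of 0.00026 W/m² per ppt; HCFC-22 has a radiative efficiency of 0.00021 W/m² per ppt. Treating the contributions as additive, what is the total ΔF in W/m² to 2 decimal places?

ΔF = 2.80 W/m²

CO₂: 5.35 × ln(419/285) = 5.35 × ln(1.47018) = 5.35 × 0.38538 = 2.0618 W/m².
CH₄: 0.036 × (√1946 − √719) = 0.036 × (44.1135 − 26.8142) = 0.036 × 17.2993 = 0.6228 W/m².
CFC-11: ΔF = 0.00026 × (245 − 1) = 0.00026 × 244 = 0.0634 W/m².
HCFC-22: ΔF = 0.00021 × (238 − 1) = 0.00021 × 237 = 0.0498 W/m².
Total ΔF = 2.0618 + 0.6228 + 0.0634 + 0.0498 = 2.7978 W/m².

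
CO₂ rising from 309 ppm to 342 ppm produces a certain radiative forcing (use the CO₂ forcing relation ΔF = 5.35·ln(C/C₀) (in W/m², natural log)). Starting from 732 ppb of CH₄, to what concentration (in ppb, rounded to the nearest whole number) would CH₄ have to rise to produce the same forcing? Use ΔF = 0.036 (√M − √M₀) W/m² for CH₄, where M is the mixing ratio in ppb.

M ≈ 1775 ppb

CO₂ forcing: 5.35 × ln(342/309) = 5.35 × 0.101469 = 0.54286 W/m².
Set 0.036(√M − √732) = 0.54286: √M = 0.54286/0.036 + √732 = 15.0794 + 27.0555 = 42.1349.
M = (42.1349)² = 1775.35 ppb.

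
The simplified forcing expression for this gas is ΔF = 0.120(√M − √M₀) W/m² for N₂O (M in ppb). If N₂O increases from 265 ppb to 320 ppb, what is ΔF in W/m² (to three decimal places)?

N₂O: 0.120 × (√320 − √265) = 0.120 × (17.8885 − 16.2788) = 0.120 × 1.6097 = 0.1932 W/m².

ΔF = 0.193 W/m²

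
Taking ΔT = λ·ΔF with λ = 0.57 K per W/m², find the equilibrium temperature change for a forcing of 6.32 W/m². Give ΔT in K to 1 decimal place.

ΔT = 3.6 K

ΔT = λ ΔF = 0.57 × 6.32 = 3.6024 K.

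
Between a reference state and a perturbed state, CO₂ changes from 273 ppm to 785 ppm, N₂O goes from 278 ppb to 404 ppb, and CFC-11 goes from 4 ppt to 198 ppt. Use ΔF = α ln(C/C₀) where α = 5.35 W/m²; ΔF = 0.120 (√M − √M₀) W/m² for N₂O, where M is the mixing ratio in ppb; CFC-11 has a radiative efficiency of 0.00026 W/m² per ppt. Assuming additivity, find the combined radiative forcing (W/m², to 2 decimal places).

ΔF = 6.11 W/m²

CO₂: 5.35 × ln(785/273) = 5.35 × ln(2.87546) = 5.35 × 1.05621 = 5.6507 W/m².
N₂O: 0.120 × (√404 − √278) = 0.120 × (20.0998 − 16.6733) = 0.120 × 3.4265 = 0.4112 W/m².
CFC-11: ΔF = 0.00026 × (198 − 4) = 0.00026 × 194 = 0.0504 W/m².
Total ΔF = 5.6507 + 0.4112 + 0.0504 = 6.1123 W/m².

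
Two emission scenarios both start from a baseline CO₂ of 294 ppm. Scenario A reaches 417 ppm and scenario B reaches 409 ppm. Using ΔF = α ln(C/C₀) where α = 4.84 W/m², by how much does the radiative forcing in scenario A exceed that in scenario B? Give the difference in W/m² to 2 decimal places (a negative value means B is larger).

ΔF_A − ΔF_B = 0.09 W/m²

ΔF_A = 4.84 ln(417/294) = 4.84 × 0.34951 = 1.6916 W/m².
ΔF_B = 4.84 ln(409/294) = 4.84 × 0.33014 = 1.5979 W/m².
Difference: 1.6916 − 1.5979 = 0.0937 W/m².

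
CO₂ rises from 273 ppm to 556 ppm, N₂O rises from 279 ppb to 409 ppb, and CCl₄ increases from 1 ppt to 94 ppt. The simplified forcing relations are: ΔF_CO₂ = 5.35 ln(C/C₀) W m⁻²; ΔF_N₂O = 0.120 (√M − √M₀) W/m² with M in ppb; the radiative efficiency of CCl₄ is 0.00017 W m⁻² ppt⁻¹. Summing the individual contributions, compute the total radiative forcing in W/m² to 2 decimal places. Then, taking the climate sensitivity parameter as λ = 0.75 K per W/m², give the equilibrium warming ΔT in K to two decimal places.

CO₂: 5.35 × ln(556/273) = 5.35 × ln(2.03663) = 5.35 × 0.71130 = 3.8055 W/m².
N₂O: 0.120 × (√409 − √279) = 0.120 × (20.2237 − 16.7033) = 0.120 × 3.5204 = 0.4224 W/m².
CCl₄: ΔF = 0.00017 × (94 − 1) = 0.00017 × 93 = 0.0158 W/m².
Total ΔF = 3.8055 + 0.4224 + 0.0158 = 4.2437 W/m².
ΔT = λ ΔF = 0.75 × 4.24 = 3.1800 K.

ΔF = 4.24 W/m²; ΔT = 3.18 K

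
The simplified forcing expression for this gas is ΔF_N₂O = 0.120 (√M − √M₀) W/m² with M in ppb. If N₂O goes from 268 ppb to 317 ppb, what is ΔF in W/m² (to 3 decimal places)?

ΔF = 0.172 W/m²

N₂O: 0.120 × (√317 − √268) = 0.120 × (17.8045 − 16.3707) = 0.120 × 1.4338 = 0.1721 W/m².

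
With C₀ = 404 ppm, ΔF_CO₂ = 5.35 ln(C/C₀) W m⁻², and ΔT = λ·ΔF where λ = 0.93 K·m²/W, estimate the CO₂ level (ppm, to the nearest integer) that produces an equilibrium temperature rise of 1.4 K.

C ≈ 535 ppm

Required forcing: ΔF = ΔT/λ = 1.4/0.93 = 1.5054 W/m².
Then ln(C/404) = ΔF/5.35 = 1.5054/5.35 = 0.28138.
So C = 404 × e^0.28138 = 404 × 1.32496 = 535.28 ppm.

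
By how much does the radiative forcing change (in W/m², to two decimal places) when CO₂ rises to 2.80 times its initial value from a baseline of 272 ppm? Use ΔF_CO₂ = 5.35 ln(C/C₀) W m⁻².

Because the forcing depends only on the ratio C/C₀, the initial concentration does not enter.
ΔF = 5.35 × ln(2.80) = 5.35 × 1.02962 = 5.5085 W/m².

ΔF = 5.51 W/m²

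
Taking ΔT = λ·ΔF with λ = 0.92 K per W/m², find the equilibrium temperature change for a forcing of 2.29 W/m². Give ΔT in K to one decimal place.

ΔT = 2.1 K

ΔT = λ ΔF = 0.92 × 2.29 = 2.1068 K.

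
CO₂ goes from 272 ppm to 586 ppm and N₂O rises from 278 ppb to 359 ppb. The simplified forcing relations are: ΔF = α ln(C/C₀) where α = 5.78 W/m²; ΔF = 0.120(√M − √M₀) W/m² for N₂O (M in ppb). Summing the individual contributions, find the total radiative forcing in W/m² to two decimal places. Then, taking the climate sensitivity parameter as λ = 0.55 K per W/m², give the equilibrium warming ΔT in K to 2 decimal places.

CO₂: 5.78 × ln(586/272) = 5.78 × ln(2.15441) = 5.78 × 0.76752 = 4.4363 W/m².
N₂O: 0.120 × (√359 − √278) = 0.120 × (18.9473 − 16.6733) = 0.120 × 2.2740 = 0.2729 W/m².
Total ΔF = 4.4363 + 0.2729 = 4.7092 W/m².
ΔT = λ ΔF = 0.55 × 4.71 = 2.5905 K.

ΔF = 4.71 W/m²; ΔT = 2.59 K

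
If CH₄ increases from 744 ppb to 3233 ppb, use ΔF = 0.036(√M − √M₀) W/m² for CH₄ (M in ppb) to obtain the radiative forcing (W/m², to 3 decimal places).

CH₄: 0.036 × (√3233 − √744) = 0.036 × (56.8595 − 27.2764) = 0.036 × 29.5831 = 1.0650 W/m².

ΔF = 1.065 W/m²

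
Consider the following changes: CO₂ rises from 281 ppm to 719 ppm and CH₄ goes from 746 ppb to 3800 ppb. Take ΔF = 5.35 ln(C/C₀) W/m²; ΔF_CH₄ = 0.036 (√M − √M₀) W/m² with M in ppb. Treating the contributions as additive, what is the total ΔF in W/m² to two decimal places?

CO₂: 5.35 × ln(719/281) = 5.35 × ln(2.55872) = 5.35 × 0.93951 = 5.0264 W/m².
CH₄: 0.036 × (√3800 − √746) = 0.036 × (61.6441 − 27.3130) = 0.036 × 34.3311 = 1.2359 W/m².
Total ΔF = 5.0264 + 1.2359 = 6.2623 W/m².

ΔF = 6.26 W/m²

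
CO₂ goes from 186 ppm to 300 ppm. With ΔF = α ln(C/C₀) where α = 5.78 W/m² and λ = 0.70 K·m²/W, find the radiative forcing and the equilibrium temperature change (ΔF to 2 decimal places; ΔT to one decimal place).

ΔF = 2.76 W/m²; ΔT = 1.9 K

CO₂: 5.78 × ln(300/186) = 5.78 × ln(1.61290) = 5.78 × 0.47803 = 2.7630 W/m².
ΔT = λ ΔF = 0.70 × 2.76 = 1.9320 K.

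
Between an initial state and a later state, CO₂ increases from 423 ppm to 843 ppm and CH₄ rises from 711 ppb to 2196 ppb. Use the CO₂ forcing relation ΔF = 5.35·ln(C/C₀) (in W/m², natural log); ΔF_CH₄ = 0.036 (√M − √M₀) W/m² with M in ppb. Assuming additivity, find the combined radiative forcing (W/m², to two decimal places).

ΔF = 4.42 W/m²

CO₂: 5.35 × ln(843/423) = 5.35 × ln(1.99291) = 5.35 × 0.68960 = 3.6894 W/m².
CH₄: 0.036 × (√2196 − √711) = 0.036 × (46.8615 − 26.6646) = 0.036 × 20.1969 = 0.7271 W/m².
Total ΔF = 3.6894 + 0.7271 = 4.4165 W/m².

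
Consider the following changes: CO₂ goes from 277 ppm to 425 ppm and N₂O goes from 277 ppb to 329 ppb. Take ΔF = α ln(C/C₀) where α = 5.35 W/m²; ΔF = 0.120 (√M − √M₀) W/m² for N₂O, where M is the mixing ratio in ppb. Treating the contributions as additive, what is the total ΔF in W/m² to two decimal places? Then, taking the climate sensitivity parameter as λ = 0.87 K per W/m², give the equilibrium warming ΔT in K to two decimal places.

CO₂: 5.35 × ln(425/277) = 5.35 × ln(1.53430) = 5.35 × 0.42807 = 2.2902 W/m².
N₂O: 0.120 × (√329 − √277) = 0.120 × (18.1384 − 16.6433) = 0.120 × 1.4951 = 0.1794 W/m².
Total ΔF = 2.2902 + 0.1794 = 2.4696 W/m².
ΔT = λ ΔF = 0.87 × 2.47 = 2.1489 K.

ΔF = 2.47 W/m²; ΔT = 2.15 K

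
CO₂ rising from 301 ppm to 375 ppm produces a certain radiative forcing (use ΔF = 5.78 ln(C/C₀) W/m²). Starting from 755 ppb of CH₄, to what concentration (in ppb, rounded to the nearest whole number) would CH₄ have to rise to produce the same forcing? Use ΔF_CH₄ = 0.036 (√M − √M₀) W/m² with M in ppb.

CO₂ forcing: 5.78 × ln(375/301) = 5.78 × 0.219816 = 1.27054 W/m².
Set 0.036(√M − √755) = 1.27054: √M = 1.27054/0.036 + √755 = 35.2928 + 27.4773 = 62.7701.
M = (62.7701)² = 3940.09 ppb.

M ≈ 3940 ppb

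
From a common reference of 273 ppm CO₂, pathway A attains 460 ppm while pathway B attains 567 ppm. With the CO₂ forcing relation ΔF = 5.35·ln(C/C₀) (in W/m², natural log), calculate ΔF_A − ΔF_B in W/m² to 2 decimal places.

ΔF_A = 5.35 ln(460/273) = 5.35 × 0.52175 = 2.7914 W/m².
ΔF_B = 5.35 ln(567/273) = 5.35 × 0.73089 = 3.9103 W/m².
Difference: 2.7914 − 3.9103 = -1.1189 W/m².

ΔF_A − ΔF_B = -1.12 W/m²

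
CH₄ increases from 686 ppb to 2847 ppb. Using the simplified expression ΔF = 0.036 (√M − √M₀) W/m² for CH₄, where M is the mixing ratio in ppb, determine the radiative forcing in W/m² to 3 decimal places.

ΔF = 0.978 W/m²

CH₄: 0.036 × (√2847 − √686) = 0.036 × (53.3573 − 26.1916) = 0.036 × 27.1657 = 0.9780 W/m².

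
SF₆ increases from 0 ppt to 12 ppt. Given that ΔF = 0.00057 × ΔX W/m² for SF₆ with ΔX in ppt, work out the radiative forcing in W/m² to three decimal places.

ΔF = 0.007 W/m²

SF₆: ΔF = 0.00057 × (12 − 0) = 0.00057 × 12 = 0.0068 W/m².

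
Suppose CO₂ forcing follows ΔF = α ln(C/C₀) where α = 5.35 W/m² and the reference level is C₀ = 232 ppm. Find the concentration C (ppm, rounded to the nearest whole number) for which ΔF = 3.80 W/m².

Set 5.35 ln(C/232) = 3.80, so ln(C/232) = 3.80/5.35 = 0.71028.
Then C/232 = e^0.71028 = 2.03456, giving C = 232 × 2.03456 = 472.02 ppm.

C ≈ 472 ppm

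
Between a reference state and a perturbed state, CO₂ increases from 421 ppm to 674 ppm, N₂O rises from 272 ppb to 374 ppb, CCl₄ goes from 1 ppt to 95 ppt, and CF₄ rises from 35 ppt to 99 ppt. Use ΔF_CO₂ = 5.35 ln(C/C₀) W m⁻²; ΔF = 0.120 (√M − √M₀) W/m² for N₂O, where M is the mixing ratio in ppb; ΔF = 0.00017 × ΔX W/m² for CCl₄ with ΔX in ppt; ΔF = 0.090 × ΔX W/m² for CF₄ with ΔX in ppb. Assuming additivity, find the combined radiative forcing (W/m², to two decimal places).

CO₂: 5.35 × ln(674/421) = 5.35 × ln(1.60095) = 5.35 × 0.47060 = 2.5177 W/m².
N₂O: 0.120 × (√374 − √272) = 0.120 × (19.3391 − 16.4924) = 0.120 × 2.8467 = 0.3416 W/m².
CCl₄: ΔF = 0.00017 × (95 − 1) = 0.00017 × 94 = 0.0160 W/m².
CF₄: Δ = 99 − 35 = 64 ppt = 0.064 ppb; ΔF = 0.090 × 0.064 = 0.0058 W/m².
Total ΔF = 2.5177 + 0.3416 + 0.0160 + 0.0058 = 2.8811 W/m².

ΔF = 2.88 W/m²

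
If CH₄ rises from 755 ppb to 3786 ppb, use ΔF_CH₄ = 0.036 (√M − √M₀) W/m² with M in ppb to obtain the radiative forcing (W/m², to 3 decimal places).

ΔF = 1.226 W/m²

CH₄: 0.036 × (√3786 − √755) = 0.036 × (61.5305 − 27.4773) = 0.036 × 34.0532 = 1.2259 W/m².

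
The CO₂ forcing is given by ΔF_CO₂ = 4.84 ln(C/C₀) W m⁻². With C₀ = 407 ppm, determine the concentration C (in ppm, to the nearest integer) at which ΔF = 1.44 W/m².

C ≈ 548 ppm

Set 4.84 ln(C/407) = 1.44, so ln(C/407) = 1.44/4.84 = 0.29752.
Then C/407 = e^0.29752 = 1.34652, giving C = 407 × 1.34652 = 548.03 ppm.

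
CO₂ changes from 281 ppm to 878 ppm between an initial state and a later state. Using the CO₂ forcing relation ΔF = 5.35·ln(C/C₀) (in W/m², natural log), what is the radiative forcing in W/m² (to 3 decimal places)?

ΔF = 6.095 W/m²

CO₂: 5.35 × ln(878/281) = 5.35 × ln(3.12456) = 5.35 × 1.13929 = 6.0952 W/m².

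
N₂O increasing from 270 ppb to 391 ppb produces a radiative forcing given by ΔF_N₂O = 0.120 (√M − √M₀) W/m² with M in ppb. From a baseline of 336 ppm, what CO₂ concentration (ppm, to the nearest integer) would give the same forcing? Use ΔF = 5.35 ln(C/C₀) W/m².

N₂O forcing: 0.120 × (√391 − √270) = 0.120 × (19.7737 − 16.4317) = 0.120 × 3.3420 = 0.40104 W/m².
Set 5.35 ln(C/336) = 0.40104: ln(C/336) = 0.40104/5.35 = 0.07496, so C = 336 × e^0.07496 = 336 × 1.07784 = 362.15 ppm.

C ≈ 362 ppm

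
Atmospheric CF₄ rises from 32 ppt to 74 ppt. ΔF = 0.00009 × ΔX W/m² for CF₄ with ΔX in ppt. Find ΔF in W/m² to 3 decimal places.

CF₄: ΔF = 0.00009 × (74 − 32) = 0.00009 × 42 = 0.0038 W/m².

ΔF = 0.004 W/m²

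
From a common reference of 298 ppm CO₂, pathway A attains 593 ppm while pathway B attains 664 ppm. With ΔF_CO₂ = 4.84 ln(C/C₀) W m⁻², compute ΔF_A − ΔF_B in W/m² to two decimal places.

ΔF_A = 4.84 ln(593/298) = 4.84 × 0.68810 = 3.3304 W/m².
ΔF_B = 4.84 ln(664/298) = 4.84 × 0.80119 = 3.8778 W/m².
Difference: 3.3304 − 3.8778 = -0.5474 W/m².

ΔF_A − ΔF_B = -0.55 W/m²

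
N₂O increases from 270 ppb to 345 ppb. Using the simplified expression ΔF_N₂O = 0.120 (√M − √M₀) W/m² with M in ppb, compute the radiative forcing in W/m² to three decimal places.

N₂O: 0.120 × (√345 − √270) = 0.120 × (18.5742 − 16.4317) = 0.120 × 2.1425 = 0.2571 W/m².

ΔF = 0.257 W/m²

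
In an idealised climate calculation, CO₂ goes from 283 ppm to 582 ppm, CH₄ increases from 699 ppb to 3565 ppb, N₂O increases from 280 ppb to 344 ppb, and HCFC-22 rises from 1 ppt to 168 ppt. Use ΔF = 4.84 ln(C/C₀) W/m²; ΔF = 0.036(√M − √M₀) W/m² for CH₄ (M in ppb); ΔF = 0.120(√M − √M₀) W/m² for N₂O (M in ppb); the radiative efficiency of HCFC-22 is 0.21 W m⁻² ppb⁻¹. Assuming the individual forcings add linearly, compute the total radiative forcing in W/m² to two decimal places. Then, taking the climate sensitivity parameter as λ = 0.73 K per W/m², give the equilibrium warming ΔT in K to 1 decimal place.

CO₂: 4.84 × ln(582/283) = 4.84 × ln(2.05654) = 4.84 × 0.72102 = 3.4897 W/m².
CH₄: 0.036 × (√3565 − √699) = 0.036 × (59.7076 − 26.4386) = 0.036 × 33.2690 = 1.1977 W/m².
N₂O: 0.120 × (√344 − √280) = 0.120 × (18.5472 − 16.7332) = 0.120 × 1.8140 = 0.2177 W/m².
HCFC-22: Δ = 168 − 1 = 167 ppt = 0.167 ppb; ΔF = 0.21 × 0.167 = 0.0351 W/m².
Total ΔF = 3.4897 + 1.1977 + 0.2177 + 0.0351 = 4.9402 W/m².
ΔT = λ ΔF = 0.73 × 4.94 = 3.6062 K.

ΔF = 4.94 W/m²; ΔT = 3.6 K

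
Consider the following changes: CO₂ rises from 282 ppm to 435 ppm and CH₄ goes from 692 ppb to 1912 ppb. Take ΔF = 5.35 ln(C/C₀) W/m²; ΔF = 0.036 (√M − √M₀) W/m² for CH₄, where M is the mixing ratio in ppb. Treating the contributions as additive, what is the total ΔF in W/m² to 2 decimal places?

CO₂: 5.35 × ln(435/282) = 5.35 × ln(1.54255) = 5.35 × 0.43344 = 2.3189 W/m².
CH₄: 0.036 × (√1912 − √692) = 0.036 × (43.7264 − 26.3059) = 0.036 × 17.4205 = 0.6271 W/m².
Total ΔF = 2.3189 + 0.6271 = 2.9460 W/m².

ΔF = 2.95 W/m²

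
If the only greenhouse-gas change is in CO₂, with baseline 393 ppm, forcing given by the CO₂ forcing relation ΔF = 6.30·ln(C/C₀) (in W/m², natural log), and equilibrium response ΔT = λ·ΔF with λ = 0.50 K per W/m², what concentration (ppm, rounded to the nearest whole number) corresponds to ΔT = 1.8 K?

C ≈ 696 ppm

Required forcing: ΔF = ΔT/λ = 1.8/0.50 = 3.6000 W/m².
Then ln(C/393) = ΔF/6.30 = 3.6000/6.30 = 0.57143.
So C = 393 × e^0.57143 = 393 × 1.77080 = 695.92 ppm.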